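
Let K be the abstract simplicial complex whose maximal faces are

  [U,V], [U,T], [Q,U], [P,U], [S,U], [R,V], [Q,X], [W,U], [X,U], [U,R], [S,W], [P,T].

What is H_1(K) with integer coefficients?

H_1 = Z^4.

Fix the vertex order P < Q < R < S < T < U < V < W < X and write every simplex with vertices in increasing order. Then dim K = 1 and the simplices of K are:

  0-simplices (9): P, Q, R, S, T, U, V, W, X
  1-simplices (12): PT, PU, QU, QX, RU, RV, SU, SW, TU, UV, UW, UX

giving chain groups C_0 ≅ Z^9, C_1 ≅ Z^12.

The boundary map ∂_1: C_1 → C_0 is given by ∂[p,q] = [q] − [p].
This gives a 9×12 integer matrix of rank 8; reducing to Smith normal form yields diagonal entries (1,1,1,1,1,1,1,1).

Now H_k = ker ∂_k / im ∂_{k+1}, so:

  H_1: rank ker ∂_1 − rank ∂_2 = (12 − 8) − 0 = 4, and there is no ∂_2, so H_1 = Z^4.

(K is a triangulation of a wedge of 4 circles.)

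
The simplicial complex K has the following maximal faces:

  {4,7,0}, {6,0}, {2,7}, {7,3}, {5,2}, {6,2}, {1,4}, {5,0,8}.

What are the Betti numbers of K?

b_0 = 1, b_1 = 2, b_2 = 0.

Order the vertices as 0 < 1 < 2 < 3 < 4 < 5 < 6 < 7 < 8. Listing each simplex with vertices in this order, K has dimension 2 with simplices:

  0-simplices (9): [0], [1], [2], [3], [4], [5], [6], [7], [8]
  1-simplices (12): [0,4], [0,5], [0,6], [0,7], [0,8], [1,4], [2,5], [2,6], [2,7], [3,7], [4,7], [5,8]
  2-simplices (2): [0,4,7], [0,5,8]

Hence C_0 ≅ Z^9, C_1 ≅ Z^12, C_2 ≅ Z^2.

∂_1: C_1 → C_0 maps an edge to its endpoints' difference, ∂[p,q] = q − p. For instance
  ∂[2,6] = [6] − [2].
This gives a 9×12 integer matrix of rank 8; reducing to Smith normal form yields diagonal entries (1,1,1,1,1,1,1,1).

∂_2: C_2 → C_1 acts by ∂[p,q,r] = [q,r] − [p,r] + [p,q]. For instance
  ∂[0,4,7] = [4,7] − [0,7] + [0,4],
  ∂[0,5,8] = [5,8] − [0,8] + [0,5].
The resulting 12×2 matrix has rank 2, and its Smith normal form has invariant factors (1,1).

Computing H_k = (kernel of ∂_k) / (image of ∂_{k+1}):

  H_0: rank C_0 − rank ∂_1 = 9 − 8 = 1, and the invariant factors of ∂_1 are all 1, so H_0 ≅ Z.
  H_1: rank ker ∂_1 − rank ∂_2 = (12 − 8) − 2 = 2, and the invariant factors of ∂_2 are all 1, so H_1 ≅ Z^2.
  H_2: rank ker ∂_2 − rank ∂_3 = (2 − 2) − 0 = 0, and there is no ∂_3, so H_2 ≅ 0.

Hence the Betti numbers are b_0 = 1, b_1 = 2, b_2 = 0.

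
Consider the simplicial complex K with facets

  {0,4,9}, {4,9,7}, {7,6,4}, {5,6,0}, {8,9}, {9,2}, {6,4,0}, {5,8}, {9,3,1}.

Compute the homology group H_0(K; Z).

H_0 ≅ Z.

Order the vertices as 0 < 1 < 2 < 3 < 4 < 5 < 6 < 7 < 8 < 9. Listing each simplex with vertices in this order, K has dimension 2 with simplices:

  0-simplices (10): [0], [1], [2], [3], [4], [5], [6], [7], [8], [9]
  1-simplices (16): [0,4], [0,5], [0,6], [0,9], [1,3], [1,9], [2,9], [3,9], [4,6], [4,7], [4,9], [5,6], [5,8], [6,7], [7,9], [8,9]
  2-simplices (6): [0,4,6], [0,4,9], [0,5,6], [1,3,9], [4,6,7], [4,7,9]

so the chain groups are C_0 ≅ Z^10, C_1 ≅ Z^16, C_2 ≅ Z^6.

∂_1: C_1 → C_0 is given by ∂[p,q] = [q] − [p].
The resulting 10×16 matrix has rank 9, and its Smith normal form has invariant factors (1,1,1,1,1,1,1,1,1).

∂_2: C_2 → C_1 acts by ∂[p,q,r] = [q,r] − [p,r] + [p,q]. For instance
  ∂[0,4,6] = [4,6] − [0,6] + [0,4],
  ∂[4,6,7] = [6,7] − [4,7] + [4,6].
The 16×6 boundary matrix has rank 6 and Smith normal form diag(1,1,1,1,1,1).

Now H_k = ker ∂_k / im ∂_{k+1}, so:

  H_0: rank C_0 − rank ∂_1 = 10 − 9 = 1, and the invariant factors of ∂_1 are all 1, so H_0 ≅ Z.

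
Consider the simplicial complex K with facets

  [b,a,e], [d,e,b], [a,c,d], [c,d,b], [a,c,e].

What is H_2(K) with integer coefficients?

Order the vertices as a < b < c < d < e. Listing each simplex with vertices in this order, K has dimension 2 with simplices:

  0-simplices (5): a, b, c, d, e
  1-simplices (10): ab, ac, ad, ae, bc, bd, be, cd, ce, de
  2-simplices (5): abe, acd, ace, bcd, bde

Hence C_0 ≅ Z^5, C_1 ≅ Z^10, C_2 ≅ Z^5.

∂_1: C_1 → C_0 maps an edge to its endpoints' difference, ∂[p,q] = q − p. For instance
  ∂ab = b − a.
This gives a 5×10 integer matrix of rank 4; reducing to Smith normal form yields diagonal entries (1,1,1,1).

Boundary ∂_2: C_2 → C_1 acts by ∂[p,q,r] = [q,r] − [p,r] + [p,q]. For instance
  ∂bde = de − be + bd,
  ∂bcd = cd − bd + bc.
The resulting 10×5 matrix has rank 5, and its Smith normal form has invariant factors (1,1,1,1,1).

From H_k ≅ ker(∂_k) / im(∂_{k+1}) we obtain:

  H_2: rank ker ∂_2 − rank ∂_3 = (5 − 5) − 0 = 0, and there is no ∂_3, so H_2 ≅ 0.

H_2 = 0.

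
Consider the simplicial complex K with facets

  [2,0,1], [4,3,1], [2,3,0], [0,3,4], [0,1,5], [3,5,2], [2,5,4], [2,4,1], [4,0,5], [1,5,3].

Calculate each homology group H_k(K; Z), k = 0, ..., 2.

Order the vertices as 0 < 1 < 2 < 3 < 4 < 5. Listing each simplex with vertices in this order, K has dimension 2 with simplices:

  0-simplices (6): [0], [1], [2], [3], [4], [5]
  1-simplices (15): [0,1], [0,2], [0,3], [0,4], [0,5], [1,2], [1,3], [1,4], [1,5], [2,3], [2,4], [2,5], [3,4], [3,5], [4,5]
  2-simplices (10): [0,1,2], [0,1,5], [0,2,3], [0,3,4], [0,4,5], [1,2,4], [1,3,4], [1,3,5], [2,3,5], [2,4,5]

giving chain groups C_0 ≅ Z^6, C_1 ≅ Z^15, C_2 ≅ Z^10.

Boundary ∂_1: C_1 → C_0 sends each edge [p,q] (with p < q) to q − p.
As a 6×15 matrix over Z this has rank 5, with invariant factors (1,1,1,1,1).

∂_2: C_2 → C_1 sends each 2-simplex [p,q,r] to [q,r] − [p,r] + [p,q]. For instance
  ∂[0,4,5] = [4,5] − [0,5] + [0,4],
  ∂[0,1,5] = [1,5] − [0,5] + [0,1].
The resulting 15×10 matrix has rank 10, and its Smith normal form has invariant factors (1,1,1,1,1,1,1,1,1,2).

Computing H_k = (kernel of ∂_k) / (image of ∂_{k+1}):

  H_0: rank C_0 − rank ∂_1 = 6 − 5 = 1, and the invariant factors of ∂_1 are all 1, so H_0 = Z.
  H_1: rank ker ∂_1 − rank ∂_2 = (15 − 5) − 10 = 0, and ∂_2 has invariant factor 2 > 1, so H_1 = Z/2Z.
  H_2: rank ker ∂_2 − rank ∂_3 = (10 − 10) − 0 = 0, and there is no ∂_3, so H_2 = 0.

As a check, the Euler characteristic is 6 − 15 + 10 = 1, which agrees with 1 − 0 + 0 = 1.
(K is a triangulation of the real projective plane RP^2.)

H_0 ≅ Z,  H_1 ≅ Z/2Z,  H_2 = 0.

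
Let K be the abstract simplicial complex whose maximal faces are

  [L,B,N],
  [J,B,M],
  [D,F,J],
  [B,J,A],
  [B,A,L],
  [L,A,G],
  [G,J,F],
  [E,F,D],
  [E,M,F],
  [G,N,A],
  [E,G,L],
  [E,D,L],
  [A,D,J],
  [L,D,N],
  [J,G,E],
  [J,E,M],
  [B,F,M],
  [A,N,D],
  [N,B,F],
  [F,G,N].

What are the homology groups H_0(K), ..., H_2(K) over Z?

We work with the vertex ordering A < B < D < E < F < G < J < L < M < N. The simplices of K, each written with vertices in increasing order, are:

  0-simplices (10): A, B, D, E, F, G, J, L, M, N
  1-simplices (30): AB, AD, AG, AJ, AL, AN, BF, BJ, BL, BM, BN, DE, DF, DJ, DL, DN, EF, EG, EJ, EL, EM, FG, FJ, FM, FN, GJ, GL, GN, JM, LN
  2-simplices (20): ABJ, ABL, ADJ, ADN, AGL, AGN, BFM, BFN, BJM, BLN, DEF, DEL, DFJ, DLN, EFM, EGJ, EGL, EJM, FGJ, FGN

so the chain groups are C_0 ≅ Z^10, C_1 ≅ Z^30, C_2 ≅ Z^20.

∂_1: C_1 → C_0 sends each edge [p,q] (with p < q) to q − p.
The 10×30 boundary matrix has rank 9 and Smith normal form diag(1,1,1,1,1,1,1,1,1).

Boundary ∂_2: C_2 → C_1 sends each 2-simplex [p,q,r] to [q,r] − [p,r] + [p,q]. For instance
  ∂DEL = EL − DL + DE,
  ∂FGJ = GJ − FJ + FG.
The resulting 30×20 matrix has rank 20, and its Smith normal form has invariant factors (1,1,1,1,1,1,1,1,1,1,1,1,1,1,1,1,1,1,1,2).

Computing H_k = (kernel of ∂_k) / (image of ∂_{k+1}):

  H_0: rank C_0 − rank ∂_1 = 10 − 9 = 1, and the invariant factors of ∂_1 are all 1, so H_0 = Z.
  H_1: rank ker ∂_1 − rank ∂_2 = (30 − 9) − 20 = 1, and ∂_2 has invariant factor 2 > 1, so H_1 = Z × Z/2.
  H_2: rank ker ∂_2 − rank ∂_3 = (20 − 20) − 0 = 0, and there is no ∂_3, so H_2 = 0.

H_0 = Z,  H_1 = Z × Z/2,  H_2 = 0.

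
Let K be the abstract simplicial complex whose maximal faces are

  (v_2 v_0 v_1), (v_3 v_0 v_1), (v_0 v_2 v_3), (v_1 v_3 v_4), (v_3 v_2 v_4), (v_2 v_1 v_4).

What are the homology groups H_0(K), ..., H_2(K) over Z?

H_0 = Z,  H_1 = 0,  H_2 = Z.

Take the total order v_0 < v_1 < v_2 < v_3 < v_4 on the vertex set. Then K (dimension 2) consists of the simplices:

  0-simplices (5): [v_0], [v_1], [v_2], [v_3], [v_4]
  1-simplices (9): [v_0,v_1], [v_0,v_2], [v_0,v_3], [v_1,v_2], [v_1,v_3], [v_1,v_4], [v_2,v_3], [v_2,v_4], [v_3,v_4]
  2-simplices (6): [v_0,v_1,v_2], [v_0,v_1,v_3], [v_0,v_2,v_3], [v_1,v_2,v_4], [v_1,v_3,v_4], [v_2,v_3,v_4]

so the chain groups are C_0 ≅ Z^5, C_1 ≅ Z^9, C_2 ≅ Z^6.

The boundary map ∂_1: C_1 → C_0 maps an edge to its endpoints' difference, ∂[p,q] = q − p. For instance
  ∂[v_0,v_1] = [v_1] − [v_0].
The 5×9 boundary matrix has rank 4 and Smith normal form diag(1,1,1,1).

∂_2: C_2 → C_1 sends each 2-simplex [p,q,r] to [q,r] − [p,r] + [p,q]. For instance
  ∂[v_1,v_3,v_4] = [v_3,v_4] − [v_1,v_4] + [v_1,v_3],
  ∂[v_0,v_1,v_2] = [v_1,v_2] − [v_0,v_2] + [v_0,v_1].
As a 9×6 matrix over Z this has rank 5, with invariant factors (1,1,1,1,1).

From H_k ≅ ker(∂_k) / im(∂_{k+1}) we obtain:

  H_0: rank C_0 − rank ∂_1 = 5 − 4 = 1, and the invariant factors of ∂_1 are all 1, so H_0 ≅ Z.
  H_1: rank ker ∂_1 − rank ∂_2 = (9 − 4) − 5 = 0, and the invariant factors of ∂_2 are all 1, so H_1 ≅ 0.
  H_2: rank ker ∂_2 − rank ∂_3 = (6 − 5) − 0 = 1, and there is no ∂_3, so H_2 ≅ Z.

(K is a triangulation of the 2-sphere S^2.)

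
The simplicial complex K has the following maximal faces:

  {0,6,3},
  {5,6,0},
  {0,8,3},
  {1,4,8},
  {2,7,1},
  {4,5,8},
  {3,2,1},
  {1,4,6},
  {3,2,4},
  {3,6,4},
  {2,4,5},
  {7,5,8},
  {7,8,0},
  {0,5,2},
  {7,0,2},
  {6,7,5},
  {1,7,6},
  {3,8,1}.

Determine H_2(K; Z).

H_2 = 0.

Fix the vertex order 0 < 1 < 2 < 3 < 4 < 5 < 6 < 7 < 8 and write every simplex with vertices in increasing order. Then dim K = 2 and the simplices of K are:

  0-simplices (9): [0], [1], [2], [3], [4], [5], [6], [7], [8]
  1-simplices (27): (27 of them)
  2-simplices (18): [0,2,5], [0,2,7], [0,3,6], [0,3,8], [0,5,6], [0,7,8], [1,2,3], [1,2,7], [1,3,8], [1,4,6], [1,4,8], [1,6,7], [2,3,4], [2,4,5], [3,4,6], [4,5,8], [5,6,7], [5,7,8]

giving chain groups C_0 ≅ Z^9, C_1 ≅ Z^27, C_2 ≅ Z^18.

The boundary map ∂_1: C_1 → C_0 sends each edge [p,q] (with p < q) to q − p.
This gives a 9×27 integer matrix of rank 8; reducing to Smith normal form yields diagonal entries (1,1,1,1,1,1,1,1).

The boundary map ∂_2: C_2 → C_1 sends each 2-simplex [p,q,r] to [q,r] − [p,r] + [p,q]. For instance
  ∂[4,5,8] = [5,8] − [4,8] + [4,5],
  ∂[2,3,4] = [3,4] − [2,4] + [2,3].
This gives a 27×18 integer matrix of rank 18; reducing to Smith normal form yields diagonal entries (1,1,1,1,1,1,1,1,1,1,1,1,1,1,1,1,1,2).

Computing H_k = (kernel of ∂_k) / (image of ∂_{k+1}):

  H_2: rank ker ∂_2 − rank ∂_3 = (18 − 18) − 0 = 0, and there is no ∂_3, so H_2 = 0.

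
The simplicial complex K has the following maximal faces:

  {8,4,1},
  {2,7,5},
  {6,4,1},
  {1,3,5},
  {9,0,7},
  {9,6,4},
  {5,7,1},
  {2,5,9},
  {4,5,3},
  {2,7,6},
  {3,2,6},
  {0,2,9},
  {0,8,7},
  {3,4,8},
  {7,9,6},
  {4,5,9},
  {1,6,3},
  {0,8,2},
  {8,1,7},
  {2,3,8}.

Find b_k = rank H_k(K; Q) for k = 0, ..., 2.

b_0 = 1, b_1 = 1, b_2 = 0.

Take the total order 0 < 1 < 2 < 3 < 4 < 5 < 6 < 7 < 8 < 9 on the vertex set. Then K (dimension 2) consists of the simplices:

  0-simplices (10): [0], [1], [2], [3], [4], [5], [6], [7], [8], [9]
  1-simplices (30): (30 of them)
  2-simplices (20): (20 of them)

giving chain groups C_0 ≅ Z^10, C_1 ≅ Z^30, C_2 ≅ Z^20.

Boundary ∂_1: C_1 → C_0 is given by ∂[p,q] = [q] − [p]. For instance
  ∂[1,5] = [5] − [1].
The resulting 10×30 matrix has rank 9, and its Smith normal form has invariant factors (1,1,1,1,1,1,1,1,1).

The boundary map ∂_2: C_2 → C_1 maps a triangle to the signed sum of its edges. For instance
  ∂[1,3,5] = [3,5] − [1,5] + [1,3],
  ∂[4,5,9] = [5,9] − [4,9] + [4,5].
The 30×20 boundary matrix has rank 20 and Smith normal form diag(1,1,1,1,1,1,1,1,1,1,1,1,1,1,1,1,1,1,1,2).

Now H_k = ker ∂_k / im ∂_{k+1}, so:

  H_0: rank C_0 − rank ∂_1 = 10 − 9 = 1, and the invariant factors of ∂_1 are all 1, so H_0 = Z.
  H_1: rank ker ∂_1 − rank ∂_2 = (30 − 9) − 20 = 1, and ∂_2 has invariant factor 2 > 1, so H_1 = Z ⊕ Z_2.
  H_2: rank ker ∂_2 − rank ∂_3 = (20 − 20) − 0 = 0, and there is no ∂_3, so H_2 = 0.

As a check, the Euler characteristic is 10 − 30 + 20 = 0, which agrees with 1 − 1 + 0 = 0.
(K is a triangulation of the Klein bottle.)

Hence the Betti numbers are b_0 = 1, b_1 = 1, b_2 = 0.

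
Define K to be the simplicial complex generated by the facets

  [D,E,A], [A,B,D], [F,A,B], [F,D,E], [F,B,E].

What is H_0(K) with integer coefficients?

Fix the vertex order A < B < D < E < F and write every simplex with vertices in increasing order. Then dim K = 2 and the simplices of K are:

  0-simplices (5): A, B, D, E, F
  1-simplices (10): AB, AD, AE, AF, BD, BE, BF, DE, DF, EF
  2-simplices (5): ABD, ABF, ADE, BEF, DEF

Hence C_0 ≅ Z^5, C_1 ≅ Z^10, C_2 ≅ Z^5.

∂_1: C_1 → C_0 is given by ∂[p,q] = [q] − [p]. For instance
  ∂AB = B − A.
The resulting 5×10 matrix has rank 4, and its Smith normal form has invariant factors (1,1,1,1).

The boundary map ∂_2: C_2 → C_1 sends each 2-simplex [p,q,r] to [q,r] − [p,r] + [p,q]. For instance
  ∂ADE = DE − AE + AD,
  ∂ABD = BD − AD + AB.
This gives a 10×5 integer matrix of rank 5; reducing to Smith normal form yields diagonal entries (1,1,1,1,1).

From H_k ≅ ker(∂_k) / im(∂_{k+1}) we obtain:

  H_0: rank C_0 − rank ∂_1 = 5 − 4 = 1, and the invariant factors of ∂_1 are all 1, so H_0 ≅ Z.

(K is a triangulation of the Möbius band.)

H_0 ≅ Z.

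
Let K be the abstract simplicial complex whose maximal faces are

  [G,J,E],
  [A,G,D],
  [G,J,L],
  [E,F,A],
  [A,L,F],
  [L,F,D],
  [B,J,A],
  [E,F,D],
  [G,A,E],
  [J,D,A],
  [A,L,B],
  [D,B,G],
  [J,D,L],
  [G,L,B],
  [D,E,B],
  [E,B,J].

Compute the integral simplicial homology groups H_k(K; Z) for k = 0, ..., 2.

H_0 = Z,  H_1 = Z^2,  H_2 = Z.

Take the total order A < B < D < E < F < G < J < L on the vertex set. Then K (dimension 2) consists of the simplices:

  0-simplices (8): A, B, D, E, F, G, J, L
  1-simplices (24): AB, AD, AE, AF, AG, AJ, AL, BD, BE, BG, BJ, BL, DE, DF, DG, DJ, DL, EF, EG, EJ, FL, GJ, GL, JL
  2-simplices (16): ABJ, ABL, ADG, ADJ, AEF, AEG, AFL, BDE, BDG, BEJ, BGL, DEF, DFL, DJL, EGJ, GJL

giving chain groups C_0 ≅ Z^8, C_1 ≅ Z^24, C_2 ≅ Z^16.

∂_1: C_1 → C_0 maps an edge to its endpoints' difference, ∂[p,q] = q − p.
The resulting 8×24 matrix has rank 7, and its Smith normal form has invariant factors (1,1,1,1,1,1,1).

Boundary ∂_2: C_2 → C_1 maps a triangle to the signed sum of its edges. For instance
  ∂BDG = DG − BG + BD,
  ∂BGL = GL − BL + BG.
This gives a 24×16 integer matrix of rank 15; reducing to Smith normal form yields diagonal entries (1,1,1,1,1,1,1,1,1,1,1,1,1,1,1).

Computing H_k = (kernel of ∂_k) / (image of ∂_{k+1}):

  H_0: rank C_0 − rank ∂_1 = 8 − 7 = 1, and the invariant factors of ∂_1 are all 1, so H_0 = Z.
  H_1: rank ker ∂_1 − rank ∂_2 = (24 − 7) − 15 = 2, and the invariant factors of ∂_2 are all 1, so H_1 = Z^2.
  H_2: rank ker ∂_2 − rank ∂_3 = (16 − 15) − 0 = 1, and there is no ∂_3, so H_2 = Z.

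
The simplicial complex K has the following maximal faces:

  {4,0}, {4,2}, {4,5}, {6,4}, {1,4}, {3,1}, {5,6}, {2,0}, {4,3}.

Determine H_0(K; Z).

Order the vertices as 0 < 1 < 2 < 3 < 4 < 5 < 6. Listing each simplex with vertices in this order, K has dimension 1 with simplices:

  0-simplices (7): [0], [1], [2], [3], [4], [5], [6]
  1-simplices (9): [0,2], [0,4], [1,3], [1,4], [2,4], [3,4], [4,5], [4,6], [5,6]

Hence C_0 ≅ Z^7, C_1 ≅ Z^9.

∂_1: C_1 → C_0 maps an edge to its endpoints' difference, ∂[p,q] = q − p.
The 7×9 boundary matrix has rank 6 and Smith normal form diag(1,1,1,1,1,1).

Reading off H_k = ker ∂_k / im ∂_{k+1}:

  H_0: rank C_0 − rank ∂_1 = 7 − 6 = 1, and the invariant factors of ∂_1 are all 1, so H_0 ≅ Z.

H_0 ≅ Z.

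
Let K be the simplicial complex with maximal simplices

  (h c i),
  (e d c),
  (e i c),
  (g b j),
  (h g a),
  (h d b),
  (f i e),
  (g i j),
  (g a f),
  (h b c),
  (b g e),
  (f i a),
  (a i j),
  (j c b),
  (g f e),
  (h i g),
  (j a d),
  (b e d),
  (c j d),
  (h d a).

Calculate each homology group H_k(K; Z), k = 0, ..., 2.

K has 10 vertices, 30 edges, 20 triangles.
rank ∂_0 = 0, rank ∂_1 = 9 ⇒ b_0 = 10 − 0 − 9 = 1; all invariant factors of ∂_1 are 1 so no torsion. So H_0 ≅ Z.
rank ∂_1 = 9, rank ∂_2 = 20 ⇒ b_1 = 30 − 9 − 20 = 1; ∂_2 has invariant factor(s) [2] giving torsion. So H_1 ≅ Z ⊕ Z_2.
rank ∂_2 = 20, rank ∂_3 = 0 ⇒ b_2 = 20 − 20 − 0 = 0. So H_2 ≅ 0.

H_0 = Z,  H_1 = Z ⊕ Z_2,  H_2 = 0.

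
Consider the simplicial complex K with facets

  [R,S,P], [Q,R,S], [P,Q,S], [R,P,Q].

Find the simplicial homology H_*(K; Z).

H_0 ≅ Z,  H_1 = 0,  H_2 ≅ Z.

Order the vertices as P < Q < R < S. Listing each simplex with vertices in this order, K has dimension 2 with simplices:

  0-simplices (4): P, Q, R, S
  1-simplices (6): PQ, PR, PS, QR, QS, RS
  2-simplices (4): PQR, PQS, PRS, QRS

giving chain groups C_0 ≅ Z^4, C_1 ≅ Z^6, C_2 ≅ Z^4.

∂_1: C_1 → C_0 is given by ∂[p,q] = [q] − [p].
As a 4×6 matrix over Z this has rank 3, with invariant factors (1,1,1).

The boundary map ∂_2: C_2 → C_1 sends each 2-simplex [p,q,r] to [q,r] − [p,r] + [p,q]. For instance
  ∂PQS = QS − PS + PQ,
  ∂PQR = QR − PR + PQ.
This gives a 6×4 integer matrix of rank 3; reducing to Smith normal form yields diagonal entries (1,1,1).

Computing H_k = (kernel of ∂_k) / (image of ∂_{k+1}):

  H_0: rank C_0 − rank ∂_1 = 4 − 3 = 1, and the invariant factors of ∂_1 are all 1, so H_0 ≅ Z.
  H_1: rank ker ∂_1 − rank ∂_2 = (6 − 3) − 3 = 0, and the invariant factors of ∂_2 are all 1, so H_1 ≅ 0.
  H_2: rank ker ∂_2 − rank ∂_3 = (4 − 3) − 0 = 1, and there is no ∂_3, so H_2 ≅ Z.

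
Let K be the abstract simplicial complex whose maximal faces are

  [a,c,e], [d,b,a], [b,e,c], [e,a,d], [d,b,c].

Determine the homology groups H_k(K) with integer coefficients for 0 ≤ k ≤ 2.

H_0 ≅ Z,  H_1 ≅ Z,  H_2 = 0.

We work with the vertex ordering a < b < c < d < e. The simplices of K, each written with vertices in increasing order, are:

  0-simplices (5): a, b, c, d, e
  1-simplices (10): ab, ac, ad, ae, bc, bd, be, cd, ce, de
  2-simplices (5): abd, ace, ade, bcd, bce

so the chain groups are C_0 ≅ Z^5, C_1 ≅ Z^10, C_2 ≅ Z^5.

Boundary ∂_1: C_1 → C_0 maps an edge to its endpoints' difference, ∂[p,q] = q − p. For instance
  ∂ab = b − a.
The 5×10 boundary matrix has rank 4 and Smith normal form diag(1,1,1,1).

The boundary map ∂_2: C_2 → C_1 sends each 2-simplex [p,q,r] to [q,r] − [p,r] + [p,q]. For instance
  ∂abd = bd − ad + ab,
  ∂bce = ce − be + bc.
The resulting 10×5 matrix has rank 5, and its Smith normal form has invariant factors (1,1,1,1,1).

Now H_k = ker ∂_k / im ∂_{k+1}, so:

  H_0: rank C_0 − rank ∂_1 = 5 − 4 = 1, and the invariant factors of ∂_1 are all 1, so H_0 ≅ Z.
  H_1: rank ker ∂_1 − rank ∂_2 = (10 − 4) − 5 = 1, and the invariant factors of ∂_2 are all 1, so H_1 ≅ Z.
  H_2: rank ker ∂_2 − rank ∂_3 = (5 − 5) − 0 = 0, and there is no ∂_3, so H_2 ≅ 0.

(K is a triangulation of the Möbius band.)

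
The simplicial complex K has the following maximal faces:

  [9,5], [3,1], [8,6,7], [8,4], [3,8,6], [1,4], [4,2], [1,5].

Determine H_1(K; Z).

Order the vertices as 1 < 2 < 3 < 4 < 5 < 6 < 7 < 8 < 9. Listing each simplex with vertices in this order, K has dimension 2 with simplices:

  0-simplices (9): [1], [2], [3], [4], [5], [6], [7], [8], [9]
  1-simplices (11): [1,3], [1,4], [1,5], [2,4], [3,6], [3,8], [4,8], [5,9], [6,7], [6,8], [7,8]
  2-simplices (2): [3,6,8], [6,7,8]

so the chain groups are C_0 ≅ Z^9, C_1 ≅ Z^11, C_2 ≅ Z^2.

The boundary map ∂_1: C_1 → C_0 maps an edge to its endpoints' difference, ∂[p,q] = q − p. For instance
  ∂[3,8] = [8] − [3].
The resulting 9×11 matrix has rank 8, and its Smith normal form has invariant factors (1,1,1,1,1,1,1,1).

Boundary ∂_2: C_2 → C_1 sends each 2-simplex [p,q,r] to [q,r] − [p,r] + [p,q]. For instance
  ∂[6,7,8] = [7,8] − [6,8] + [6,7],
  ∂[3,6,8] = [6,8] − [3,8] + [3,6].
As a 11×2 matrix over Z this has rank 2, with invariant factors (1,1).

Reading off H_k = ker ∂_k / im ∂_{k+1}:

  H_1: rank ker ∂_1 − rank ∂_2 = (11 − 8) − 2 = 1, and the invariant factors of ∂_2 are all 1, so H_1 ≅ Z.

H_1 = Z.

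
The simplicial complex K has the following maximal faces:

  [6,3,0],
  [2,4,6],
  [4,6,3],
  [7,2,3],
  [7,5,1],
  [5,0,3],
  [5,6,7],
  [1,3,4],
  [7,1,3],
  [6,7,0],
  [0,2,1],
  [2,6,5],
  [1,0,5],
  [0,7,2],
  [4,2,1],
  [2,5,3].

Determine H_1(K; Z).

Fix the vertex order 0 < 1 < 2 < 3 < 4 < 5 < 6 < 7 and write every simplex with vertices in increasing order. Then dim K = 2 and the simplices of K are:

  0-simplices (8): [0], [1], [2], [3], [4], [5], [6], [7]
  1-simplices (24): (24 of them)
  2-simplices (16): [0,1,2], [0,1,5], [0,2,7], [0,3,5], [0,3,6], [0,6,7], [1,2,4], [1,3,4], [1,3,7], [1,5,7], [2,3,5], [2,3,7], [2,4,6], [2,5,6], [3,4,6], [5,6,7]

so the chain groups are C_0 ≅ Z^8, C_1 ≅ Z^24, C_2 ≅ Z^16.

The boundary map ∂_1: C_1 → C_0 maps an edge to its endpoints' difference, ∂[p,q] = q − p. For instance
  ∂[0,6] = [6] − [0].
The resulting 8×24 matrix has rank 7, and its Smith normal form has invariant factors (1,1,1,1,1,1,1).

Boundary ∂_2: C_2 → C_1 sends each 2-simplex [p,q,r] to [q,r] − [p,r] + [p,q]. For instance
  ∂[5,6,7] = [6,7] − [5,7] + [5,6],
  ∂[0,2,7] = [2,7] − [0,7] + [0,2].
This gives a 24×16 integer matrix of rank 15; reducing to Smith normal form yields diagonal entries (1,1,1,1,1,1,1,1,1,1,1,1,1,1,1).

Computing H_k = (kernel of ∂_k) / (image of ∂_{k+1}):

  H_1: rank ker ∂_1 − rank ∂_2 = (24 − 7) − 15 = 2, and the invariant factors of ∂_2 are all 1, so H_1 ≅ Z^2.

(K is a triangulation of the torus T^2.)

H_1 ≅ Z^2.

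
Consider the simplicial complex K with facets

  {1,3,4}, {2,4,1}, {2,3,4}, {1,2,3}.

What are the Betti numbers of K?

Take the total order 1 < 2 < 3 < 4 on the vertex set. Then K (dimension 2) consists of the simplices:

  0-simplices (4): [1], [2], [3], [4]
  1-simplices (6): [1,2], [1,3], [1,4], [2,3], [2,4], [3,4]
  2-simplices (4): [1,2,3], [1,2,4], [1,3,4], [2,3,4]

giving chain groups C_0 ≅ Z^4, C_1 ≅ Z^6, C_2 ≅ Z^4.

Boundary ∂_1: C_1 → C_0 maps an edge to its endpoints' difference, ∂[p,q] = q − p.
The 4×6 boundary matrix has rank 3 and Smith normal form diag(1,1,1).

The boundary map ∂_2: C_2 → C_1 maps a triangle to the signed sum of its edges. For instance
  ∂[1,3,4] = [3,4] − [1,4] + [1,3],
  ∂[1,2,4] = [2,4] − [1,4] + [1,2].
The resulting 6×4 matrix has rank 3, and its Smith normal form has invariant factors (1,1,1).

Computing H_k = (kernel of ∂_k) / (image of ∂_{k+1}):

  H_0: rank C_0 − rank ∂_1 = 4 − 3 = 1, and the invariant factors of ∂_1 are all 1, so H_0 ≅ Z.
  H_1: rank ker ∂_1 − rank ∂_2 = (6 − 3) − 3 = 0, and the invariant factors of ∂_2 are all 1, so H_1 ≅ 0.
  H_2: rank ker ∂_2 − rank ∂_3 = (4 − 3) − 0 = 1, and there is no ∂_3, so H_2 ≅ Z.

As a check, the Euler characteristic is 4 − 6 + 4 = 2, which agrees with 1 − 0 + 1 = 2.

Hence the Betti numbers are b_0 = 1, b_1 = 0, b_2 = 1.

b_0 = 1, b_1 = 0, b_2 = 1.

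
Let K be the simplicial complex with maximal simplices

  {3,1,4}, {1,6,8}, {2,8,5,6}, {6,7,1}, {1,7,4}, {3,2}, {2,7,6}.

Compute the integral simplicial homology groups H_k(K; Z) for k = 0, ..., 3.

Take the total order 1 < 2 < 3 < 4 < 5 < 6 < 7 < 8 on the vertex set. Then K (dimension 3) consists of the simplices:

  0-simplices (8): [1], [2], [3], [4], [5], [6], [7], [8]
  1-simplices (16): [1,3], [1,4], [1,6], [1,7], [1,8], [2,3], [2,5], [2,6], [2,7], [2,8], [3,4], [4,7], [5,6], [5,8], [6,7], [6,8]
  2-simplices (9): [1,3,4], [1,4,7], [1,6,7], [1,6,8], [2,5,6], [2,5,8], [2,6,7], [2,6,8], [5,6,8]
  3-simplices (1): [2,5,6,8]

Hence C_0 ≅ Z^8, C_1 ≅ Z^16, C_2 ≅ Z^9, C_3 ≅ Z^1.

∂_1: C_1 → C_0 maps an edge to its endpoints' difference, ∂[p,q] = q − p. For instance
  ∂[4,7] = [7] − [4].
The 8×16 boundary matrix has rank 7 and Smith normal form diag(1,1,1,1,1,1,1).

Boundary ∂_2: C_2 → C_1 acts by ∂[p,q,r] = [q,r] − [p,r] + [p,q]. For instance
  ∂[1,6,8] = [6,8] − [1,8] + [1,6],
  ∂[2,6,7] = [6,7] − [2,7] + [2,6].
The 16×9 boundary matrix has rank 8 and Smith normal form diag(1,1,1,1,1,1,1,1).

Boundary ∂_3: C_3 → C_2 sends each 3-simplex σ to the alternating sum Σ_i (−1)^i (σ with its i-th vertex removed). For instance
  ∂[2,5,6,8] = [5,6,8] − [2,6,8] + [2,5,8] − [2,5,6].
The 9×1 boundary matrix has rank 1 and Smith normal form diag(1).

Computing H_k = (kernel of ∂_k) / (image of ∂_{k+1}):

  H_0: rank C_0 − rank ∂_1 = 8 − 7 = 1, and the invariant factors of ∂_1 are all 1, so H_0 = Z.
  H_1: rank ker ∂_1 − rank ∂_2 = (16 − 7) − 8 = 1, and the invariant factors of ∂_2 are all 1, so H_1 = Z.
  H_2: rank ker ∂_2 − rank ∂_3 = (9 − 8) − 1 = 0, and the invariant factors of ∂_3 are all 1, so H_2 = 0.
  H_3: rank ker ∂_3 − rank ∂_4 = (1 − 1) − 0 = 0, and there is no ∂_4, so H_3 = 0.

H_0 ≅ Z,  H_1 ≅ Z,  H_2 = 0,  H_3 = 0.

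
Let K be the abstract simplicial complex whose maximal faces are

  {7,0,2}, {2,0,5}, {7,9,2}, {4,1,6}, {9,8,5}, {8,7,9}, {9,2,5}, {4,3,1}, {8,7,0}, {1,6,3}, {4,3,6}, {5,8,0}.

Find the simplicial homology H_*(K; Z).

We work with the vertex ordering 0 < 1 < 2 < 3 < 4 < 5 < 6 < 7 < 8 < 9. The simplices of K, each written with vertices in increasing order, are:

  0-simplices (10): [0], [1], [2], [3], [4], [5], [6], [7], [8], [9]
  1-simplices (18): [0,2], [0,5], [0,7], [0,8], [1,3], [1,4], [1,6], [2,5], [2,7], [2,9], [3,4], [3,6], [4,6], [5,8], [5,9], [7,8], [7,9], [8,9]
  2-simplices (12): [0,2,5], [0,2,7], [0,5,8], [0,7,8], [1,3,4], [1,3,6], [1,4,6], [2,5,9], [2,7,9], [3,4,6], [5,8,9], [7,8,9]

giving chain groups C_0 ≅ Z^10, C_1 ≅ Z^18, C_2 ≅ Z^12.

Boundary ∂_1: C_1 → C_0 is given by ∂[p,q] = [q] − [p].
The 10×18 boundary matrix has rank 8 and Smith normal form diag(1,1,1,1,1,1,1,1).

Boundary ∂_2: C_2 → C_1 sends each 2-simplex [p,q,r] to [q,r] − [p,r] + [p,q]. For instance
  ∂[1,3,6] = [3,6] − [1,6] + [1,3],
  ∂[7,8,9] = [8,9] − [7,9] + [7,8].
The 18×12 boundary matrix has rank 10 and Smith normal form diag(1,1,1,1,1,1,1,1,1,1).

Reading off H_k = ker ∂_k / im ∂_{k+1}:

  H_0: rank C_0 − rank ∂_1 = 10 − 8 = 2, and the invariant factors of ∂_1 are all 1, so H_0 = Z^2.
  H_1: rank ker ∂_1 − rank ∂_2 = (18 − 8) − 10 = 0, and the invariant factors of ∂_2 are all 1, so H_1 = 0.
  H_2: rank ker ∂_2 − rank ∂_3 = (12 − 10) − 0 = 2, and there is no ∂_3, so H_2 = Z^2.

(K is a triangulation of the disjoint union of the 2-sphere S^2 and the 2-sphere S^2.)

H_0 = Z^2,  H_1 = 0,  H_2 = Z^2.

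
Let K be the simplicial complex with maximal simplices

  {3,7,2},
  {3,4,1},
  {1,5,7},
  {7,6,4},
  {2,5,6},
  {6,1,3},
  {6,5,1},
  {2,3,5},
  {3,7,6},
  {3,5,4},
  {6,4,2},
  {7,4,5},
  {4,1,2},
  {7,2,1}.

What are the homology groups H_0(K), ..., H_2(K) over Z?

H_0 = Z,  H_1 = Z^2,  H_2 = Z.

Order the vertices as 1 < 2 < 3 < 4 < 5 < 6 < 7. Listing each simplex with vertices in this order, K has dimension 2 with simplices:

  0-simplices (7): [1], [2], [3], [4], [5], [6], [7]
  1-simplices (21): [1,2], [1,3], [1,4], [1,5], [1,6], [1,7], [2,3], [2,4], [2,5], [2,6], [2,7], [3,4], [3,5], [3,6], [3,7], [4,5], [4,6], [4,7], [5,6], [5,7], [6,7]
  2-simplices (14): [1,2,4], [1,2,7], [1,3,4], [1,3,6], [1,5,6], [1,5,7], [2,3,5], [2,3,7], [2,4,6], [2,5,6], [3,4,5], [3,6,7], [4,5,7], [4,6,7]

giving chain groups C_0 ≅ Z^7, C_1 ≅ Z^21, C_2 ≅ Z^14.

The boundary map ∂_1: C_1 → C_0 sends each edge [p,q] (with p < q) to q − p.
This gives a 7×21 integer matrix of rank 6; reducing to Smith normal form yields diagonal entries (1,1,1,1,1,1).

The boundary map ∂_2: C_2 → C_1 acts by ∂[p,q,r] = [q,r] − [p,r] + [p,q]. For instance
  ∂[3,4,5] = [4,5] − [3,5] + [3,4],
  ∂[1,2,7] = [2,7] − [1,7] + [1,2].
The 21×14 boundary matrix has rank 13 and Smith normal form diag(1,1,1,1,1,1,1,1,1,1,1,1,1).

Now H_k = ker ∂_k / im ∂_{k+1}, so:

  H_0: rank C_0 − rank ∂_1 = 7 − 6 = 1, and the invariant factors of ∂_1 are all 1, so H_0 = Z.
  H_1: rank ker ∂_1 − rank ∂_2 = (21 − 6) − 13 = 2, and the invariant factors of ∂_2 are all 1, so H_1 = Z^2.
  H_2: rank ker ∂_2 − rank ∂_3 = (14 − 13) − 0 = 1, and there is no ∂_3, so H_2 = Z.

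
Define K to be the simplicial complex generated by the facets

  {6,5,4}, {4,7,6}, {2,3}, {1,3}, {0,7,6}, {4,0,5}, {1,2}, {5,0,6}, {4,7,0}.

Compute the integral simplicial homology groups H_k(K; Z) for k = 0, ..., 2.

H_0 = Z^2,  H_1 = Z,  H_2 = Z.

Order the vertices as 0 < 1 < 2 < 3 < 4 < 5 < 6 < 7. Listing each simplex with vertices in this order, K has dimension 2 with simplices:

  0-simplices (8): [0], [1], [2], [3], [4], [5], [6], [7]
  1-simplices (12): [0,4], [0,5], [0,6], [0,7], [1,2], [1,3], [2,3], [4,5], [4,6], [4,7], [5,6], [6,7]
  2-simplices (6): [0,4,5], [0,4,7], [0,5,6], [0,6,7], [4,5,6], [4,6,7]

so the chain groups are C_0 ≅ Z^8, C_1 ≅ Z^12, C_2 ≅ Z^6.

Boundary ∂_1: C_1 → C_0 is given by ∂[p,q] = [q] − [p].
The 8×12 boundary matrix has rank 6 and Smith normal form diag(1,1,1,1,1,1).

Boundary ∂_2: C_2 → C_1 maps a triangle to the signed sum of its edges. For instance
  ∂[4,6,7] = [6,7] − [4,7] + [4,6],
  ∂[0,6,7] = [6,7] − [0,7] + [0,6].
The resulting 12×6 matrix has rank 5, and its Smith normal form has invariant factors (1,1,1,1,1).

Computing H_k = (kernel of ∂_k) / (image of ∂_{k+1}):

  H_0: rank C_0 − rank ∂_1 = 8 − 6 = 2, and the invariant factors of ∂_1 are all 1, so H_0 ≅ Z^2.
  H_1: rank ker ∂_1 − rank ∂_2 = (12 − 6) − 5 = 1, and the invariant factors of ∂_2 are all 1, so H_1 ≅ Z.
  H_2: rank ker ∂_2 − rank ∂_3 = (6 − 5) − 0 = 1, and there is no ∂_3, so H_2 ≅ Z.

As a check, the Euler characteristic is 8 − 12 + 6 = 2, which agrees with 2 − 1 + 1 = 2.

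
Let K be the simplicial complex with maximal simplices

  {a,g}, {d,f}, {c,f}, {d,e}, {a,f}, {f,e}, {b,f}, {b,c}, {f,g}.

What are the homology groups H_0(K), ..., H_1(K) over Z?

H_0 ≅ Z,  H_1 ≅ Z^3.

Order the vertices as a < b < c < d < e < f < g. Listing each simplex with vertices in this order, K has dimension 1 with simplices:

  0-simplices (7): a, b, c, d, e, f, g
  1-simplices (9): af, ag, bc, bf, cf, de, df, ef, fg

so the chain groups are C_0 ≅ Z^7, C_1 ≅ Z^9.

∂_1: C_1 → C_0 is given by ∂[p,q] = [q] − [p].
This gives a 7×9 integer matrix of rank 6; reducing to Smith normal form yields diagonal entries (1,1,1,1,1,1).

Now H_k = ker ∂_k / im ∂_{k+1}, so:

  H_0: rank C_0 − rank ∂_1 = 7 − 6 = 1, and the invariant factors of ∂_1 are all 1, so H_0 = Z.
  H_1: rank ker ∂_1 − rank ∂_2 = (9 − 6) − 0 = 3, and there is no ∂_2, so H_1 = Z^3.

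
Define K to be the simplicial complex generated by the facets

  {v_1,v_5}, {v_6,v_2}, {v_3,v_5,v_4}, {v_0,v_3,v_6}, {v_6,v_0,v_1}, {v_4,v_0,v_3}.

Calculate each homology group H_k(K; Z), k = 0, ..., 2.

Take the total order v_0 < v_1 < v_2 < v_3 < v_4 < v_5 < v_6 on the vertex set. Then K (dimension 2) consists of the simplices:

  0-simplices (7): [v_0], [v_1], [v_2], [v_3], [v_4], [v_5], [v_6]
  1-simplices (11): [v_0,v_1], [v_0,v_3], [v_0,v_4], [v_0,v_6], [v_1,v_5], [v_1,v_6], [v_2,v_6], [v_3,v_4], [v_3,v_5], [v_3,v_6], [v_4,v_5]
  2-simplices (4): [v_0,v_1,v_6], [v_0,v_3,v_4], [v_0,v_3,v_6], [v_3,v_4,v_5]

Hence C_0 ≅ Z^7, C_1 ≅ Z^11, C_2 ≅ Z^4.

Boundary ∂_1: C_1 → C_0 sends each edge [p,q] (with p < q) to q − p. For instance
  ∂[v_3,v_4] = [v_4] − [v_3].
The resulting 7×11 matrix has rank 6, and its Smith normal form has invariant factors (1,1,1,1,1,1).

Boundary ∂_2: C_2 → C_1 sends each 2-simplex [p,q,r] to [q,r] − [p,r] + [p,q]. For instance
  ∂[v_0,v_3,v_6] = [v_3,v_6] − [v_0,v_6] + [v_0,v_3],
  ∂[v_3,v_4,v_5] = [v_4,v_5] − [v_3,v_5] + [v_3,v_4].
The resulting 11×4 matrix has rank 4, and its Smith normal form has invariant factors (1,1,1,1).

Computing H_k = (kernel of ∂_k) / (image of ∂_{k+1}):

  H_0: rank C_0 − rank ∂_1 = 7 − 6 = 1, and the invariant factors of ∂_1 are all 1, so H_0 = Z.
  H_1: rank ker ∂_1 − rank ∂_2 = (11 − 6) − 4 = 1, and the invariant factors of ∂_2 are all 1, so H_1 = Z.
  H_2: rank ker ∂_2 − rank ∂_3 = (4 − 4) − 0 = 0, and there is no ∂_3, so H_2 = 0.

H_0 ≅ Z,  H_1 ≅ Z,  H_2 = 0.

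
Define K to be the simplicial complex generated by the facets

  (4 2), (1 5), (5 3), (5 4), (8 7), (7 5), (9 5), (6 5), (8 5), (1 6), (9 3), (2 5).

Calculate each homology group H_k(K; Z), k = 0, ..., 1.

H_0 ≅ Z,  H_1 ≅ Z^4.

We work with the vertex ordering 1 < 2 < 3 < 4 < 5 < 6 < 7 < 8 < 9. The simplices of K, each written with vertices in increasing order, are:

  0-simplices (9): [1], [2], [3], [4], [5], [6], [7], [8], [9]
  1-simplices (12): [1,5], [1,6], [2,4], [2,5], [3,5], [3,9], [4,5], [5,6], [5,7], [5,8], [5,9], [7,8]

giving chain groups C_0 ≅ Z^9, C_1 ≅ Z^12.

Boundary ∂_1: C_1 → C_0 is given by ∂[p,q] = [q] − [p]. For instance
  ∂[5,6] = [6] − [5].
The 9×12 boundary matrix has rank 8 and Smith normal form diag(1,1,1,1,1,1,1,1).

From H_k ≅ ker(∂_k) / im(∂_{k+1}) we obtain:

  H_0: rank C_0 − rank ∂_1 = 9 − 8 = 1, and the invariant factors of ∂_1 are all 1, so H_0 = Z.
  H_1: rank ker ∂_1 − rank ∂_2 = (12 − 8) − 0 = 4, and there is no ∂_2, so H_1 = Z^4.

(K is a triangulation of a wedge of 4 circles.)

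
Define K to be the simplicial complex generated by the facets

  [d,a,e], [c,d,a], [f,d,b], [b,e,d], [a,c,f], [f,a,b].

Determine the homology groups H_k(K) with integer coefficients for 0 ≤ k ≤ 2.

K has 6 vertices, 12 edges, 6 triangles.
rank ∂_0 = 0, rank ∂_1 = 5 ⇒ b_0 = 6 − 0 − 5 = 1; all invariant factors of ∂_1 are 1 so no torsion. So H_0 = Z.
rank ∂_1 = 5, rank ∂_2 = 6 ⇒ b_1 = 12 − 5 − 6 = 1; all invariant factors of ∂_2 are 1 so no torsion. So H_1 = Z.
rank ∂_2 = 6, rank ∂_3 = 0 ⇒ b_2 = 6 − 6 − 0 = 0. So H_2 = 0.

H_0 = Z,  H_1 = Z,  H_2 = 0.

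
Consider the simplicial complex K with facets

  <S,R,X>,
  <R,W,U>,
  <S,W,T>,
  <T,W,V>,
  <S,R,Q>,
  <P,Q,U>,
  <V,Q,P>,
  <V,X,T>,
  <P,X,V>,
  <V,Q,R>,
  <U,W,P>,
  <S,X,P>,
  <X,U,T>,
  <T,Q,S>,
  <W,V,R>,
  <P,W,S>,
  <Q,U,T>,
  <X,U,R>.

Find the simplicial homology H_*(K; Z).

Order the vertices as P < Q < R < S < T < U < V < W < X. Listing each simplex with vertices in this order, K has dimension 2 with simplices:

  0-simplices (9): P, Q, R, S, T, U, V, W, X
  1-simplices (27): PQ, PS, PU, PV, PW, PX, QR, QS, QT, QU, QV, RS, RU, RV, RW, RX, ST, SW, SX, TU, TV, TW, TX, UW, UX, VW, VX
  2-simplices (18): PQU, PQV, PSW, PSX, PUW, PVX, QRS, QRV, QST, QTU, RSX, RUW, RUX, RVW, STW, TUX, TVW, TVX

giving chain groups C_0 ≅ Z^9, C_1 ≅ Z^27, C_2 ≅ Z^18.

∂_1: C_1 → C_0 is given by ∂[p,q] = [q] − [p].
As a 9×27 matrix over Z this has rank 8, with invariant factors (1,1,1,1,1,1,1,1).

The boundary map ∂_2: C_2 → C_1 sends each 2-simplex [p,q,r] to [q,r] − [p,r] + [p,q]. For instance
  ∂PVX = VX − PX + PV,
  ∂QTU = TU − QU + QT.
The 27×18 boundary matrix has rank 17 and Smith normal form diag(1,1,1,1,1,1,1,1,1,1,1,1,1,1,1,1,1).

Reading off H_k = ker ∂_k / im ∂_{k+1}:

  H_0: rank C_0 − rank ∂_1 = 9 − 8 = 1, and the invariant factors of ∂_1 are all 1, so H_0 ≅ Z.
  H_1: rank ker ∂_1 − rank ∂_2 = (27 − 8) − 17 = 2, and the invariant factors of ∂_2 are all 1, so H_1 ≅ Z^2.
  H_2: rank ker ∂_2 − rank ∂_3 = (18 − 17) − 0 = 1, and there is no ∂_3, so H_2 ≅ Z.

H_0 ≅ Z,  H_1 ≅ Z^2,  H_2 ≅ Z.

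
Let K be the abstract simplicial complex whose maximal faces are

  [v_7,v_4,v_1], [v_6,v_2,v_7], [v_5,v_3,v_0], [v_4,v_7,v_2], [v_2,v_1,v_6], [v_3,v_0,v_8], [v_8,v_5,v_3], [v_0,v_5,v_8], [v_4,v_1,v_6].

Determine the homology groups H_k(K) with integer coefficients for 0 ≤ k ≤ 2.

Order the vertices as v_0 < v_1 < v_2 < v_3 < v_4 < v_5 < v_6 < v_7 < v_8. Listing each simplex with vertices in this order, K has dimension 2 with simplices:

  0-simplices (9): [v_0], [v_1], [v_2], [v_3], [v_4], [v_5], [v_6], [v_7], [v_8]
  1-simplices (16): (16 of them)
  2-simplices (9): [v_0,v_3,v_5], [v_0,v_3,v_8], [v_0,v_5,v_8], [v_1,v_2,v_6], [v_1,v_4,v_6], [v_1,v_4,v_7], [v_2,v_4,v_7], [v_2,v_6,v_7], [v_3,v_5,v_8]

giving chain groups C_0 ≅ Z^9, C_1 ≅ Z^16, C_2 ≅ Z^9.

∂_1: C_1 → C_0 maps an edge to its endpoints' difference, ∂[p,q] = q − p.
As a 9×16 matrix over Z this has rank 7, with invariant factors (1,1,1,1,1,1,1).

∂_2: C_2 → C_1 acts by ∂[p,q,r] = [q,r] − [p,r] + [p,q]. For instance
  ∂[v_1,v_2,v_6] = [v_2,v_6] − [v_1,v_6] + [v_1,v_2],
  ∂[v_3,v_5,v_8] = [v_5,v_8] − [v_3,v_8] + [v_3,v_5].
As a 16×9 matrix over Z this has rank 8, with invariant factors (1,1,1,1,1,1,1,1).

Reading off H_k = ker ∂_k / im ∂_{k+1}:

  H_0: rank C_0 − rank ∂_1 = 9 − 7 = 2, and the invariant factors of ∂_1 are all 1, so H_0 ≅ Z^2.
  H_1: rank ker ∂_1 − rank ∂_2 = (16 − 7) − 8 = 1, and the invariant factors of ∂_2 are all 1, so H_1 ≅ Z.
  H_2: rank ker ∂_2 − rank ∂_3 = (9 − 8) − 0 = 1, and there is no ∂_3, so H_2 ≅ Z.

As a check, the Euler characteristic is 9 − 16 + 9 = 2, which agrees with 2 − 1 + 1 = 2.

H_0 ≅ Z^2,  H_1 ≅ Z,  H_2 ≅ Z.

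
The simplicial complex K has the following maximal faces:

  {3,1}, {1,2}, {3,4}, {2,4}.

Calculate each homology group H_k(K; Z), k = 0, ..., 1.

We work with the vertex ordering 1 < 2 < 3 < 4. The simplices of K, each written with vertices in increasing order, are:

  0-simplices (4): [1], [2], [3], [4]
  1-simplices (4): [1,2], [1,3], [2,4], [3,4]

Hence C_0 ≅ Z^4, C_1 ≅ Z^4.

∂_1: C_1 → C_0 maps an edge to its endpoints' difference, ∂[p,q] = q − p.
The resulting 4×4 matrix has rank 3, and its Smith normal form has invariant factors (1,1,1).

From H_k ≅ ker(∂_k) / im(∂_{k+1}) we obtain:

  H_0: rank C_0 − rank ∂_1 = 4 − 3 = 1, and the invariant factors of ∂_1 are all 1, so H_0 ≅ Z.
  H_1: rank ker ∂_1 − rank ∂_2 = (4 − 3) − 0 = 1, and there is no ∂_2, so H_1 ≅ Z.

As a check, the Euler characteristic is 4 − 4 = 0, which agrees with 1 − 1 = 0.
(K is a triangulation of the circle S^1.)

H_0 = Z,  H_1 = Z.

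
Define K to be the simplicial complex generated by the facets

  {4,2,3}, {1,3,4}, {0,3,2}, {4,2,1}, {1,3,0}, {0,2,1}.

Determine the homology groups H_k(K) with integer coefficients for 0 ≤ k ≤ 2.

Order the vertices as 0 < 1 < 2 < 3 < 4. Listing each simplex with vertices in this order, K has dimension 2 with simplices:

  0-simplices (5): [0], [1], [2], [3], [4]
  1-simplices (9): [0,1], [0,2], [0,3], [1,2], [1,3], [1,4], [2,3], [2,4], [3,4]
  2-simplices (6): [0,1,2], [0,1,3], [0,2,3], [1,2,4], [1,3,4], [2,3,4]

giving chain groups C_0 ≅ Z^5, C_1 ≅ Z^9, C_2 ≅ Z^6.

∂_1: C_1 → C_0 maps an edge to its endpoints' difference, ∂[p,q] = q − p.
The resulting 5×9 matrix has rank 4, and its Smith normal form has invariant factors (1,1,1,1).

∂_2: C_2 → C_1 sends each 2-simplex [p,q,r] to [q,r] − [p,r] + [p,q]. For instance
  ∂[0,1,2] = [1,2] − [0,2] + [0,1],
  ∂[2,3,4] = [3,4] − [2,4] + [2,3].
The 9×6 boundary matrix has rank 5 and Smith normal form diag(1,1,1,1,1).

Now H_k = ker ∂_k / im ∂_{k+1}, so:

  H_0: rank C_0 − rank ∂_1 = 5 − 4 = 1, and the invariant factors of ∂_1 are all 1, so H_0 = Z.
  H_1: rank ker ∂_1 − rank ∂_2 = (9 − 4) − 5 = 0, and the invariant factors of ∂_2 are all 1, so H_1 = 0.
  H_2: rank ker ∂_2 − rank ∂_3 = (6 − 5) − 0 = 1, and there is no ∂_3, so H_2 = Z.

H_0 ≅ Z,  H_1 = 0,  H_2 ≅ Z.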